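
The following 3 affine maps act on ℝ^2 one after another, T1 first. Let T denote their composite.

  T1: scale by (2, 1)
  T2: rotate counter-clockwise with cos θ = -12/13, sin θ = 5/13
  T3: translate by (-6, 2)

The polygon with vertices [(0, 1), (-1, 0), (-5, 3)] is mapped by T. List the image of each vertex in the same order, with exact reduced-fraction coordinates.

T1 scale by (2, 1): (0, 1) → (0, 1); (-1, 0) → (-2, 0); (-5, 3) → (-10, 3)
T2 rotate counter-clockwise with cos θ = -12/13, sin θ = 5/13: (0, 1) → (-5/13, -12/13); (-2, 0) → (24/13, -10/13); (-10, 3) → (105/13, -86/13)
T3 translate by (-6, 2): (-5/13, -12/13) → (-83/13, 14/13); (24/13, -10/13) → (-54/13, 16/13); (105/13, -86/13) → (27/13, -60/13)

image vertices: (-83/13, 14/13), (-54/13, 16/13), (27/13, -60/13)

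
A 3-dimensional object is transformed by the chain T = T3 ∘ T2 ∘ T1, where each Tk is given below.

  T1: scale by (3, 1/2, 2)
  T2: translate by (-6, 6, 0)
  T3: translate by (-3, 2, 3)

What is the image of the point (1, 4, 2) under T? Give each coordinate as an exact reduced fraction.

T1 scale by (3, 1/2, 2): (1, 4, 2) → (3, 2, 4)
T2 translate by (-6, 6, 0): (3, 2, 4) → (-3, 8, 4)
T3 translate by (-3, 2, 3): (-3, 8, 4) → (-6, 10, 7)

T(p) = (-6, 10, 7)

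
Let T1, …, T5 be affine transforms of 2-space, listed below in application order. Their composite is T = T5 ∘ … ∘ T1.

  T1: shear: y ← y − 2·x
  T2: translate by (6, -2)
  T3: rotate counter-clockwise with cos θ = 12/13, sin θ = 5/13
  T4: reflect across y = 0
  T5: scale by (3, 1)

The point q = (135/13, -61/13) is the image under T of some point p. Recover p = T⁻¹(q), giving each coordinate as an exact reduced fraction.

T1 = [1 0 0; -2 1 0; 0 0 1]
T2·T1 = [1 0 6; -2 1 -2; 0 0 1]
T3·…·T1 = [22/13 -5/13 82/13; -19/13 12/13 6/13; 0 0 1]
T4·…·T1 = [22/13 -5/13 82/13; 19/13 -12/13 -6/13; 0 0 1]
T5·…·T1 = [66/13 -15/13 246/13; 19/13 -12/13 -6/13; 0 0 1]
det M = -3; M⁻¹ = [4/13 -5/13 -6; 19/39 -22/13 -10; 0 0 1]
M⁻¹ · (135/13, -61/13)ᵀ = (-1, 3)ᵀ

p = (-1, 3)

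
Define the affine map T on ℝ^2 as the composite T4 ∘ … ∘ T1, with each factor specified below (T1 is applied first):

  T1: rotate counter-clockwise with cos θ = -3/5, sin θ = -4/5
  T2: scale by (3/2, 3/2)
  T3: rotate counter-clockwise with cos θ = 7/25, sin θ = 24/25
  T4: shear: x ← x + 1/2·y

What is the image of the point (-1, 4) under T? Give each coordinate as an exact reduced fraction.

T1 rotate counter-clockwise with cos θ = -3/5, sin θ = -4/5: (-1, 4) → (19/5, -8/5)
T2 scale by (3/2, 3/2): (19/5, -8/5) → (57/10, -12/5)
T3 rotate counter-clockwise with cos θ = 7/25, sin θ = 24/25: (57/10, -12/5) → (39/10, 24/5)
T4 shear: x ← x + 1/2·y: (39/10, 24/5) → (63/10, 24/5)

T(p) = (63/10, 24/5)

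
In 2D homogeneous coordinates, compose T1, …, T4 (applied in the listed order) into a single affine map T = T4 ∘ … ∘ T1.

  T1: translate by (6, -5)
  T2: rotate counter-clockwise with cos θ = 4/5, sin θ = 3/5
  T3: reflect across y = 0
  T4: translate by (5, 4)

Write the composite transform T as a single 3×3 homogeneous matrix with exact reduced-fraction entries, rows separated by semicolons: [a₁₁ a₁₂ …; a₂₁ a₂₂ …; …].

T1 = [1 0 6; 0 1 -5; 0 0 1]
T2·T1 = [4/5 -3/5 39/5; 3/5 4/5 -2/5; 0 0 1]
T3·…·T1 = [4/5 -3/5 39/5; -3/5 -4/5 2/5; 0 0 1]
T4·…·T1 = [4/5 -3/5 64/5; -3/5 -4/5 22/5; 0 0 1]

T = [4/5 -3/5 64/5; -3/5 -4/5 22/5; 0 0 1]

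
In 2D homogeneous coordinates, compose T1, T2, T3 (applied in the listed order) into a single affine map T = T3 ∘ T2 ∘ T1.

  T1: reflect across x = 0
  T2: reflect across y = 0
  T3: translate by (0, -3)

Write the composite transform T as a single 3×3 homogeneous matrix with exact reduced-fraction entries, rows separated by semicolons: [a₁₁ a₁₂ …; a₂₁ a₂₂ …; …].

T = [-1 0 0; 0 -1 -3; 0 0 1]

T1 = [-1 0 0; 0 1 0; 0 0 1]
T2·T1 = [-1 0 0; 0 -1 0; 0 0 1]
T3·…·T1 = [-1 0 0; 0 -1 -3; 0 0 1]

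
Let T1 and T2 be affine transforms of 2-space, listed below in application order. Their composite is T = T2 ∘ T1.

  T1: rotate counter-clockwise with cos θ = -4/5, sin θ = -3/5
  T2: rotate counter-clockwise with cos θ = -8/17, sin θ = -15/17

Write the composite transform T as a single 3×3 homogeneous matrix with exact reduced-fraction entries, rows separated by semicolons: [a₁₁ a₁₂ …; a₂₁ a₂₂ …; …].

T = [-13/85 -84/85 0; 84/85 -13/85 0; 0 0 1]

T1 = [-4/5 3/5 0; -3/5 -4/5 0; 0 0 1]
T2·T1 = [-13/85 -84/85 0; 84/85 -13/85 0; 0 0 1]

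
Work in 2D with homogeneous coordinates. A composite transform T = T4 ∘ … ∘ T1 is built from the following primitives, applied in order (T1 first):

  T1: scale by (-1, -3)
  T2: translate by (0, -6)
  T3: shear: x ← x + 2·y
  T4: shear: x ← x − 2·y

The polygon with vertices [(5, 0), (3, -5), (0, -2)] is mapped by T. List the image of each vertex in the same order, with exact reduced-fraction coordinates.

T1 scale by (-1, -3): (5, 0) → (-5, 0); (3, -5) → (-3, 15); (0, -2) → (0, 6)
T2 translate by (0, -6): (-5, 0) → (-5, -6); (-3, 15) → (-3, 9); (0, 6) → (0, 0)
T3 shear: x ← x + 2·y: (-5, -6) → (-17, -6); (-3, 9) → (15, 9); (0, 0) → (0, 0)
T4 shear: x ← x − 2·y: (-17, -6) → (-5, -6); (15, 9) → (-3, 9); (0, 0) → (0, 0)

image vertices: (-5, -6), (-3, 9), (0, 0)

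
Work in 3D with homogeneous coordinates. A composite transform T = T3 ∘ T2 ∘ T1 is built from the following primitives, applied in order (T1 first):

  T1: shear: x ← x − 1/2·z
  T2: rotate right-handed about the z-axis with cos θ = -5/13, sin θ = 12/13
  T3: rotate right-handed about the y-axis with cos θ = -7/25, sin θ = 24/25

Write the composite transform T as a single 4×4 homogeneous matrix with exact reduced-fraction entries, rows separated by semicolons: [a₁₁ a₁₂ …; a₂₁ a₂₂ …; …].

T = [7/65 84/325 589/650 0; 12/13 -5/13 -6/13 0; 24/65 288/325 -151/325 0; 0 0 0 1]

T1 = [1 0 -1/2 0; 0 1 0 0; 0 0 1 0; 0 0 0 1]
T2·T1 = [-5/13 -12/13 5/26 0; 12/13 -5/13 -6/13 0; 0 0 1 0; 0 0 0 1]
T3·…·T1 = [7/65 84/325 589/650 0; 12/13 -5/13 -6/13 0; 24/65 288/325 -151/325 0; 0 0 0 1]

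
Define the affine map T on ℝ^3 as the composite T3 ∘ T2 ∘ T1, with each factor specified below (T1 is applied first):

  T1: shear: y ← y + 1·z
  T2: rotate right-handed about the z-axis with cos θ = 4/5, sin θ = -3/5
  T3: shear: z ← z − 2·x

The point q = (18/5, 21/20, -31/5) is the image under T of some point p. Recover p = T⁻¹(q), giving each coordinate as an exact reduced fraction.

T1 = [1 0 0 0; 0 1 1 0; 0 0 1 0; 0 0 0 1]
T2·T1 = [4/5 3/5 3/5 0; -3/5 4/5 4/5 0; 0 0 1 0; 0 0 0 1]
T3·…·T1 = [4/5 3/5 3/5 0; -3/5 4/5 4/5 0; -8/5 -6/5 -1/5 0; 0 0 0 1]
det M = 1; M⁻¹ = [4/5 -3/5 0 0; -7/5 4/5 -1 0; 2 0 1 0; 0 0 0 1]
M⁻¹ · (18/5, 21/20, -31/5)ᵀ = (9/4, 2, 1)ᵀ

p = (9/4, 2, 1)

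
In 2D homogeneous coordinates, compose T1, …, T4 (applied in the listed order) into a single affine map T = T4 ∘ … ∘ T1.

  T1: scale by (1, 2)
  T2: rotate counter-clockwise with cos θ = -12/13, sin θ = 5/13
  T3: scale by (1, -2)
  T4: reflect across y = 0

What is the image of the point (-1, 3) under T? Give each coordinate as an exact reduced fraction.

T(p) = (-18/13, -154/13)

T1 scale by (1, 2): (-1, 3) → (-1, 6)
T2 rotate counter-clockwise with cos θ = -12/13, sin θ = 5/13: (-1, 6) → (-18/13, -77/13)
T3 scale by (1, -2): (-18/13, -77/13) → (-18/13, 154/13)
T4 reflect across y = 0: (-18/13, 154/13) → (-18/13, -154/13)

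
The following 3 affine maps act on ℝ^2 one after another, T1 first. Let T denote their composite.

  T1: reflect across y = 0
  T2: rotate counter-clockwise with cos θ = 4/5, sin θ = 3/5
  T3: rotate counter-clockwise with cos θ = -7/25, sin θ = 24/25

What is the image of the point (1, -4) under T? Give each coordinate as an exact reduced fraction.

T(p) = (-16/5, -13/5)

T1 reflect across y = 0: (1, -4) → (1, 4)
T2 rotate counter-clockwise with cos θ = 4/5, sin θ = 3/5: (1, 4) → (-8/5, 19/5)
T3 rotate counter-clockwise with cos θ = -7/25, sin θ = 24/25: (-8/5, 19/5) → (-16/5, -13/5)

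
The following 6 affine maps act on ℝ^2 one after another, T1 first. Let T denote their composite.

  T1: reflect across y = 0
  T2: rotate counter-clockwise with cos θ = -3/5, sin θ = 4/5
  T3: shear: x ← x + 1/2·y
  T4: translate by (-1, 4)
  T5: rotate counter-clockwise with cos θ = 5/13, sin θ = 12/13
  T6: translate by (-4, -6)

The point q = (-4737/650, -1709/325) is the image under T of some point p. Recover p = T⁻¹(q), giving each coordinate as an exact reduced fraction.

p = (-1, 1/5)

T1 = [1 0 0; 0 -1 0; 0 0 1]
T2·T1 = [-3/5 4/5 0; 4/5 3/5 0; 0 0 1]
T3·…·T1 = [-1/5 11/10 0; 4/5 3/5 0; 0 0 1]
T4·…·T1 = [-1/5 11/10 -1; 4/5 3/5 4; 0 0 1]
T5·…·T1 = [-53/65 -17/130 -53/13; 8/65 81/65 8/13; 0 0 1]
T6·…·T1 = [-53/65 -17/130 -105/13; 8/65 81/65 -70/13; 0 0 1]
det M = -1; M⁻¹ = [-81/65 -17/130 -140/13; 8/65 53/65 70/13; 0 0 1]
M⁻¹ · (-4737/650, -1709/325)ᵀ = (-1, 1/5)ᵀ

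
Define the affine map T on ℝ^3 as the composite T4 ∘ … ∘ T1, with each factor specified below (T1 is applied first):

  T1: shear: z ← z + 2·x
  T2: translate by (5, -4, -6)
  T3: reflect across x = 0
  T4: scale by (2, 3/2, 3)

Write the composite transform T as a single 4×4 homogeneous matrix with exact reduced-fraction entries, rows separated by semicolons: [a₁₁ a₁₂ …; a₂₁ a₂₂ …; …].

T1 = [1 0 0 0; 0 1 0 0; 2 0 1 0; 0 0 0 1]
T2·T1 = [1 0 0 5; 0 1 0 -4; 2 0 1 -6; 0 0 0 1]
T3·…·T1 = [-1 0 0 -5; 0 1 0 -4; 2 0 1 -6; 0 0 0 1]
T4·…·T1 = [-2 0 0 -10; 0 3/2 0 -6; 6 0 3 -18; 0 0 0 1]

T = [-2 0 0 -10; 0 3/2 0 -6; 6 0 3 -18; 0 0 0 1]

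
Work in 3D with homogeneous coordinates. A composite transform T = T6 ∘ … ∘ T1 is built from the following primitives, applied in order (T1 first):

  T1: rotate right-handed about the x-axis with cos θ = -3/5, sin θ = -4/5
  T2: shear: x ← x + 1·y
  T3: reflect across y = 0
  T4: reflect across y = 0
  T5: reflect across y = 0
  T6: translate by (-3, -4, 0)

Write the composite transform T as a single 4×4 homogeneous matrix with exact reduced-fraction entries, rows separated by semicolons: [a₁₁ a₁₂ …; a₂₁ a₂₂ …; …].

T1 = [1 0 0 0; 0 -3/5 4/5 0; 0 -4/5 -3/5 0; 0 0 0 1]
T2·T1 = [1 -3/5 4/5 0; 0 -3/5 4/5 0; 0 -4/5 -3/5 0; 0 0 0 1]
T3·…·T1 = [1 -3/5 4/5 0; 0 3/5 -4/5 0; 0 -4/5 -3/5 0; 0 0 0 1]
T4·…·T1 = [1 -3/5 4/5 0; 0 -3/5 4/5 0; 0 -4/5 -3/5 0; 0 0 0 1]
T5·…·T1 = [1 -3/5 4/5 0; 0 3/5 -4/5 0; 0 -4/5 -3/5 0; 0 0 0 1]
T6·…·T1 = [1 -3/5 4/5 -3; 0 3/5 -4/5 -4; 0 -4/5 -3/5 0; 0 0 0 1]

T = [1 -3/5 4/5 -3; 0 3/5 -4/5 -4; 0 -4/5 -3/5 0; 0 0 0 1]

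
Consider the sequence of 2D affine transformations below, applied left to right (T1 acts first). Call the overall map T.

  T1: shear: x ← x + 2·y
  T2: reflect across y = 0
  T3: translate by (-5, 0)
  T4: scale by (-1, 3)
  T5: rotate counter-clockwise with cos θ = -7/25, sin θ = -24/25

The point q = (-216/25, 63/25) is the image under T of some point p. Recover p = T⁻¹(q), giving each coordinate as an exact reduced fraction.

T1 = [1 2 0; 0 1 0; 0 0 1]
T2·T1 = [1 2 0; 0 -1 0; 0 0 1]
T3·…·T1 = [1 2 -5; 0 -1 0; 0 0 1]
T4·…·T1 = [-1 -2 5; 0 -3 0; 0 0 1]
T5·…·T1 = [7/25 -58/25 -7/5; 24/25 69/25 -24/5; 0 0 1]
det M = 3; M⁻¹ = [23/25 58/75 5; -8/25 7/75 0; 0 0 1]
M⁻¹ · (-216/25, 63/25)ᵀ = (-1, 3)ᵀ

p = (-1, 3)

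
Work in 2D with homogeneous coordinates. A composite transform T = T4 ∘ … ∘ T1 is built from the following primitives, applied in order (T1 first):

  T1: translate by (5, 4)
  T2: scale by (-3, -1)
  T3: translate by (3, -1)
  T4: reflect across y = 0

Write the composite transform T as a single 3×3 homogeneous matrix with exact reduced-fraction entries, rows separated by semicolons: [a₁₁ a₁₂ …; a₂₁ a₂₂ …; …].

T1 = [1 0 5; 0 1 4; 0 0 1]
T2·T1 = [-3 0 -15; 0 -1 -4; 0 0 1]
T3·…·T1 = [-3 0 -12; 0 -1 -5; 0 0 1]
T4·…·T1 = [-3 0 -12; 0 1 5; 0 0 1]

T = [-3 0 -12; 0 1 5; 0 0 1]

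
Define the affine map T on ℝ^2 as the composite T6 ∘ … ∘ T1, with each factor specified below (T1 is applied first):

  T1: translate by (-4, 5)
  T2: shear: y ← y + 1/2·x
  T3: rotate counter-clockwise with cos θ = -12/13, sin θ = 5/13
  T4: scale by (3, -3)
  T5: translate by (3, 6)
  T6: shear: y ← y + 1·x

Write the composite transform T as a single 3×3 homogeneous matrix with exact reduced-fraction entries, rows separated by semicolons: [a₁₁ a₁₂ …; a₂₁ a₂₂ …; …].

T = [-87/26 -15/13 138/13; -81/26 21/13 384/13; 0 0 1]

T1 = [1 0 -4; 0 1 5; 0 0 1]
T2·T1 = [1 0 -4; 1/2 1 3; 0 0 1]
T3·…·T1 = [-29/26 -5/13 33/13; -1/13 -12/13 -56/13; 0 0 1]
T4·…·T1 = [-87/26 -15/13 99/13; 3/13 36/13 168/13; 0 0 1]
T5·…·T1 = [-87/26 -15/13 138/13; 3/13 36/13 246/13; 0 0 1]
T6·…·T1 = [-87/26 -15/13 138/13; -81/26 21/13 384/13; 0 0 1]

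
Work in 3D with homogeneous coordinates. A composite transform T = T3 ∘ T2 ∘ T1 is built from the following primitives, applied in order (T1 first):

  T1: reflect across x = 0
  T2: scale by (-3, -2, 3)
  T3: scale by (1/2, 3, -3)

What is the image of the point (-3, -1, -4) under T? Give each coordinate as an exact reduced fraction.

T1 reflect across x = 0: (-3, -1, -4) → (3, -1, -4)
T2 scale by (-3, -2, 3): (3, -1, -4) → (-9, 2, -12)
T3 scale by (1/2, 3, -3): (-9, 2, -12) → (-9/2, 6, 36)

T(p) = (-9/2, 6, 36)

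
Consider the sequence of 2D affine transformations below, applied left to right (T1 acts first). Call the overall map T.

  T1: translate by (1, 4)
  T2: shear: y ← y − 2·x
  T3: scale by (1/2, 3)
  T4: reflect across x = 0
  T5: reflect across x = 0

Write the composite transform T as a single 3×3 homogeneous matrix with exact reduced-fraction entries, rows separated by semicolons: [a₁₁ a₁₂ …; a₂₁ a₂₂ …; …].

T1 = [1 0 1; 0 1 4; 0 0 1]
T2·T1 = [1 0 1; -2 1 2; 0 0 1]
T3·…·T1 = [1/2 0 1/2; -6 3 6; 0 0 1]
T4·…·T1 = [-1/2 0 -1/2; -6 3 6; 0 0 1]
T5·…·T1 = [1/2 0 1/2; -6 3 6; 0 0 1]

T = [1/2 0 1/2; -6 3 6; 0 0 1]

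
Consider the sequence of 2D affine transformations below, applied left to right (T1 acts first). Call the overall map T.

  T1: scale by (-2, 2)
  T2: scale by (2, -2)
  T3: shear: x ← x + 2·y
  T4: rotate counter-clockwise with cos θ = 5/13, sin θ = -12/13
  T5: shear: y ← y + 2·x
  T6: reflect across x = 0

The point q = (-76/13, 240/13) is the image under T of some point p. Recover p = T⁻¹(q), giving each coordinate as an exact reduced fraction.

T1 = [-2 0 0; 0 2 0; 0 0 1]
T2·T1 = [-4 0 0; 0 -4 0; 0 0 1]
T3·…·T1 = [-4 -8 0; 0 -4 0; 0 0 1]
T4·…·T1 = [-20/13 -88/13 0; 48/13 76/13 0; 0 0 1]
T5·…·T1 = [-20/13 -88/13 0; 8/13 -100/13 0; 0 0 1]
T6·…·T1 = [20/13 88/13 0; 8/13 -100/13 0; 0 0 1]
det M = -16; M⁻¹ = [25/52 11/26 0; 1/26 -5/52 0; 0 0 1]
M⁻¹ · (-76/13, 240/13)ᵀ = (5, -2)ᵀ

p = (5, -2)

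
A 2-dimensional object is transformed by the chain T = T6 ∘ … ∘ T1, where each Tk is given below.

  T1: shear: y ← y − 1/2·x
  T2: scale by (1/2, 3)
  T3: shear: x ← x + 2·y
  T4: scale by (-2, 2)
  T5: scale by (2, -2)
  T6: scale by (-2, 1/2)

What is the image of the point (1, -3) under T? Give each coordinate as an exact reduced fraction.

T1 shear: y ← y − 1/2·x: (1, -3) → (1, -7/2)
T2 scale by (1/2, 3): (1, -7/2) → (1/2, -21/2)
T3 shear: x ← x + 2·y: (1/2, -21/2) → (-41/2, -21/2)
T4 scale by (-2, 2): (-41/2, -21/2) → (41, -21)
T5 scale by (2, -2): (41, -21) → (82, 42)
T6 scale by (-2, 1/2): (82, 42) → (-164, 21)

T(p) = (-164, 21)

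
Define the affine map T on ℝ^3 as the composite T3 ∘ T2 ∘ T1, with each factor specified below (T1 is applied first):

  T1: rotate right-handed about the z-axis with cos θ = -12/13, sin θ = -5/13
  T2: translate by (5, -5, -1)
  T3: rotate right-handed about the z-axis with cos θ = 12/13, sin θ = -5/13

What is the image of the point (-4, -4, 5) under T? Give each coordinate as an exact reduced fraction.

T(p) = (87/13, -33/13, 4)

T1 rotate right-handed about the z-axis with cos θ = -12/13, sin θ = -5/13: (-4, -4, 5) → (28/13, 68/13, 5)
T2 translate by (5, -5, -1): (28/13, 68/13, 5) → (93/13, 3/13, 4)
T3 rotate right-handed about the z-axis with cos θ = 12/13, sin θ = -5/13: (93/13, 3/13, 4) → (87/13, -33/13, 4)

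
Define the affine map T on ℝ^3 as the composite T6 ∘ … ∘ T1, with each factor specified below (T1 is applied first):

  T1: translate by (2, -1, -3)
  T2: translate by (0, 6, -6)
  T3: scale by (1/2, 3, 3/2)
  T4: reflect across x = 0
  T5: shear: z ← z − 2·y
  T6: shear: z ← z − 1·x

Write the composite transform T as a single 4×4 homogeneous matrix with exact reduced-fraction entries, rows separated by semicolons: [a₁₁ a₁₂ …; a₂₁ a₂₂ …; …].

T1 = [1 0 0 2; 0 1 0 -1; 0 0 1 -3; 0 0 0 1]
T2·T1 = [1 0 0 2; 0 1 0 5; 0 0 1 -9; 0 0 0 1]
T3·…·T1 = [1/2 0 0 1; 0 3 0 15; 0 0 3/2 -27/2; 0 0 0 1]
T4·…·T1 = [-1/2 0 0 -1; 0 3 0 15; 0 0 3/2 -27/2; 0 0 0 1]
T5·…·T1 = [-1/2 0 0 -1; 0 3 0 15; 0 -6 3/2 -87/2; 0 0 0 1]
T6·…·T1 = [-1/2 0 0 -1; 0 3 0 15; 1/2 -6 3/2 -85/2; 0 0 0 1]

T = [-1/2 0 0 -1; 0 3 0 15; 1/2 -6 3/2 -85/2; 0 0 0 1]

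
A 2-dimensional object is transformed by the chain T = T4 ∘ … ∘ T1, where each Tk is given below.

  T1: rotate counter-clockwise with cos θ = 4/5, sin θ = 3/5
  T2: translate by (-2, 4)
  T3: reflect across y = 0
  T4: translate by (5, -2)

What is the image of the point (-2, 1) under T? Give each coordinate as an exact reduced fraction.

T1 rotate counter-clockwise with cos θ = 4/5, sin θ = 3/5: (-2, 1) → (-11/5, -2/5)
T2 translate by (-2, 4): (-11/5, -2/5) → (-21/5, 18/5)
T3 reflect across y = 0: (-21/5, 18/5) → (-21/5, -18/5)
T4 translate by (5, -2): (-21/5, -18/5) → (4/5, -28/5)

T(p) = (4/5, -28/5)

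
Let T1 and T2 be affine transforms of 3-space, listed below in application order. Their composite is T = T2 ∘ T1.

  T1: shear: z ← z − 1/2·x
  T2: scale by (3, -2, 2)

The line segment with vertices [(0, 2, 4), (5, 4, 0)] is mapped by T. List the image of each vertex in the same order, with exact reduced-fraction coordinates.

T1 shear: z ← z − 1/2·x: (0, 2, 4) → (0, 2, 4); (5, 4, 0) → (5, 4, -5/2)
T2 scale by (3, -2, 2): (0, 2, 4) → (0, -4, 8); (5, 4, -5/2) → (15, -8, -5)

image vertices: (0, -4, 8), (15, -8, -5)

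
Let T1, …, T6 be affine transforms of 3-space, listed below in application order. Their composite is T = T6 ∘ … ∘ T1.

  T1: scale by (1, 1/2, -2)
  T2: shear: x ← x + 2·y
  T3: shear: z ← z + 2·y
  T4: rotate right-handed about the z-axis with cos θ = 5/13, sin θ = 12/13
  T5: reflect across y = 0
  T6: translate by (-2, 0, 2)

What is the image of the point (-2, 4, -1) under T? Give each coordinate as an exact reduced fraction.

T(p) = (-40/13, -34/13, 8)

T1 scale by (1, 1/2, -2): (-2, 4, -1) → (-2, 2, 2)
T2 shear: x ← x + 2·y: (-2, 2, 2) → (2, 2, 2)
T3 shear: z ← z + 2·y: (2, 2, 2) → (2, 2, 6)
T4 rotate right-handed about the z-axis with cos θ = 5/13, sin θ = 12/13: (2, 2, 6) → (-14/13, 34/13, 6)
T5 reflect across y = 0: (-14/13, 34/13, 6) → (-14/13, -34/13, 6)
T6 translate by (-2, 0, 2): (-14/13, -34/13, 6) → (-40/13, -34/13, 8)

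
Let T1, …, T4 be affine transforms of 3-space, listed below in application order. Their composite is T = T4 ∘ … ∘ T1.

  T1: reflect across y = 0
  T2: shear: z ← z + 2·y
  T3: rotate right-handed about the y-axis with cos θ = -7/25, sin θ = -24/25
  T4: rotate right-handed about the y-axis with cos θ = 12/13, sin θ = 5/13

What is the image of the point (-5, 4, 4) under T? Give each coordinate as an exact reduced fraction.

T(p) = (1112/325, -4, -1759/325)

T1 reflect across y = 0: (-5, 4, 4) → (-5, -4, 4)
T2 shear: z ← z + 2·y: (-5, -4, 4) → (-5, -4, -4)
T3 rotate right-handed about the y-axis with cos θ = -7/25, sin θ = -24/25: (-5, -4, -4) → (131/25, -4, -92/25)
T4 rotate right-handed about the y-axis with cos θ = 12/13, sin θ = 5/13: (131/25, -4, -92/25) → (1112/325, -4, -1759/325)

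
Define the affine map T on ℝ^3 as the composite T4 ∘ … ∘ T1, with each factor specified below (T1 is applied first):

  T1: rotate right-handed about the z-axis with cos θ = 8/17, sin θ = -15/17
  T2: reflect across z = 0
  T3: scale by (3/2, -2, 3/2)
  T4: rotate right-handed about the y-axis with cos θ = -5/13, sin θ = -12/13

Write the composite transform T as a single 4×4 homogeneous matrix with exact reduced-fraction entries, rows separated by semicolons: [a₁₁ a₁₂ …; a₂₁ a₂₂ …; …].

T = [-60/221 -225/442 18/13 0; 30/17 -16/17 0 0; 144/221 270/221 15/26 0; 0 0 0 1]

T1 = [8/17 15/17 0 0; -15/17 8/17 0 0; 0 0 1 0; 0 0 0 1]
T2·T1 = [8/17 15/17 0 0; -15/17 8/17 0 0; 0 0 -1 0; 0 0 0 1]
T3·…·T1 = [12/17 45/34 0 0; 30/17 -16/17 0 0; 0 0 -3/2 0; 0 0 0 1]
T4·…·T1 = [-60/221 -225/442 18/13 0; 30/17 -16/17 0 0; 144/221 270/221 15/26 0; 0 0 0 1]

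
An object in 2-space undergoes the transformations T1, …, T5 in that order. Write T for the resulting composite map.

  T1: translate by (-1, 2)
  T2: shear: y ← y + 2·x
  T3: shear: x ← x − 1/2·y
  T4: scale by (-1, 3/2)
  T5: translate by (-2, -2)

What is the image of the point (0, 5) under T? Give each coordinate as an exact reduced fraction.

T(p) = (3/2, 11/2)

T1 translate by (-1, 2): (0, 5) → (-1, 7)
T2 shear: y ← y + 2·x: (-1, 7) → (-1, 5)
T3 shear: x ← x − 1/2·y: (-1, 5) → (-7/2, 5)
T4 scale by (-1, 3/2): (-7/2, 5) → (7/2, 15/2)
T5 translate by (-2, -2): (7/2, 15/2) → (3/2, 11/2)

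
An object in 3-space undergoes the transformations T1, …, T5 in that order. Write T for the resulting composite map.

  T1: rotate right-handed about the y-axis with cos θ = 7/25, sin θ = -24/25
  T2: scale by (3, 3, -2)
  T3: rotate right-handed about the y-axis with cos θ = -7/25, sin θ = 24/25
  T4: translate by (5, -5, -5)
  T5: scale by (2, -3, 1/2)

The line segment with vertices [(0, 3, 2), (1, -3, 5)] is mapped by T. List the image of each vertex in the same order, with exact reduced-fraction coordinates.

T1 rotate right-handed about the y-axis with cos θ = 7/25, sin θ = -24/25: (0, 3, 2) → (-48/25, 3, 14/25); (1, -3, 5) → (-113/25, -3, 59/25)
T2 scale by (3, 3, -2): (-48/25, 3, 14/25) → (-144/25, 9, -28/25); (-113/25, -3, 59/25) → (-339/25, -9, -118/25)
T3 rotate right-handed about the y-axis with cos θ = -7/25, sin θ = 24/25: (-144/25, 9, -28/25) → (336/625, 9, 3652/625); (-339/25, -9, -118/25) → (-459/625, -9, 8962/625)
T4 translate by (5, -5, -5): (336/625, 9, 3652/625) → (3461/625, 4, 527/625); (-459/625, -9, 8962/625) → (2666/625, -14, 5837/625)
T5 scale by (2, -3, 1/2): (3461/625, 4, 527/625) → (6922/625, -12, 527/1250); (2666/625, -14, 5837/625) → (5332/625, 42, 5837/1250)

image vertices: (6922/625, -12, 527/1250), (5332/625, 42, 5837/1250)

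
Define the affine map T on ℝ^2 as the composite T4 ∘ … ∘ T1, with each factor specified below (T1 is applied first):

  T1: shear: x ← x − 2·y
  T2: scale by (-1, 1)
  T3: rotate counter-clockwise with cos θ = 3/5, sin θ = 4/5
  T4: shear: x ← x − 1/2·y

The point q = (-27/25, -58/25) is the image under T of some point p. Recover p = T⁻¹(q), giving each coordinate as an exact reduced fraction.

T1 = [1 -2 0; 0 1 0; 0 0 1]
T2·T1 = [-1 2 0; 0 1 0; 0 0 1]
T3·…·T1 = [-3/5 2/5 0; -4/5 11/5 0; 0 0 1]
T4·…·T1 = [-1/5 -7/10 0; -4/5 11/5 0; 0 0 1]
det M = -1; M⁻¹ = [-11/5 -7/10 0; -4/5 1/5 0; 0 0 1]
M⁻¹ · (-27/25, -58/25)ᵀ = (4, 2/5)ᵀ

p = (4, 2/5)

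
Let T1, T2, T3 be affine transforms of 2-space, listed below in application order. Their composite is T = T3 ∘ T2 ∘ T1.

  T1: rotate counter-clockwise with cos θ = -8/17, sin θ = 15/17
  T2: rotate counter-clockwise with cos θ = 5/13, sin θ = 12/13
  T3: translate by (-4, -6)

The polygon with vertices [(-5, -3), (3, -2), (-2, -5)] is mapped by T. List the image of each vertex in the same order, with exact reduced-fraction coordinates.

image vertices: (9/13, -33/13), (-122/17, -73/17), (-549/221, -184/221)

T1 rotate counter-clockwise with cos θ = -8/17, sin θ = 15/17: (-5, -3) → (5, -3); (3, -2) → (6/17, 61/17); (-2, -5) → (91/17, 10/17)
T2 rotate counter-clockwise with cos θ = 5/13, sin θ = 12/13: (5, -3) → (61/13, 45/13); (6/17, 61/17) → (-54/17, 29/17); (91/17, 10/17) → (335/221, 1142/221)
T3 translate by (-4, -6): (61/13, 45/13) → (9/13, -33/13); (-54/17, 29/17) → (-122/17, -73/17); (335/221, 1142/221) → (-549/221, -184/221)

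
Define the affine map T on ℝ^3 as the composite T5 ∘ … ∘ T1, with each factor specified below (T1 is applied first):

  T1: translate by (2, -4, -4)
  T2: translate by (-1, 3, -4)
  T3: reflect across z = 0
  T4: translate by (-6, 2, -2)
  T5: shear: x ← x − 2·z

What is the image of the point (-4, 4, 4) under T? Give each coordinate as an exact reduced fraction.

T1 translate by (2, -4, -4): (-4, 4, 4) → (-2, 0, 0)
T2 translate by (-1, 3, -4): (-2, 0, 0) → (-3, 3, -4)
T3 reflect across z = 0: (-3, 3, -4) → (-3, 3, 4)
T4 translate by (-6, 2, -2): (-3, 3, 4) → (-9, 5, 2)
T5 shear: x ← x − 2·z: (-9, 5, 2) → (-13, 5, 2)

T(p) = (-13, 5, 2)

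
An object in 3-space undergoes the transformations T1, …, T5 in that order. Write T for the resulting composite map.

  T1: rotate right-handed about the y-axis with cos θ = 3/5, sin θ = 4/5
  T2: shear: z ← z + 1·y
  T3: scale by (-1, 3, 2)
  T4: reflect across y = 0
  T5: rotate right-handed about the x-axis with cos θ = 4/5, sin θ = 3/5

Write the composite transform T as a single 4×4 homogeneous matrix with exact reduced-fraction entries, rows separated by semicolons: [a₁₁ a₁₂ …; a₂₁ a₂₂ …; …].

T = [-3/5 0 -4/5 0; 24/25 -18/5 -18/25 0; -32/25 -1/5 24/25 0; 0 0 0 1]

T1 = [3/5 0 4/5 0; 0 1 0 0; -4/5 0 3/5 0; 0 0 0 1]
T2·T1 = [3/5 0 4/5 0; 0 1 0 0; -4/5 1 3/5 0; 0 0 0 1]
T3·…·T1 = [-3/5 0 -4/5 0; 0 3 0 0; -8/5 2 6/5 0; 0 0 0 1]
T4·…·T1 = [-3/5 0 -4/5 0; 0 -3 0 0; -8/5 2 6/5 0; 0 0 0 1]
T5·…·T1 = [-3/5 0 -4/5 0; 24/25 -18/5 -18/25 0; -32/25 -1/5 24/25 0; 0 0 0 1]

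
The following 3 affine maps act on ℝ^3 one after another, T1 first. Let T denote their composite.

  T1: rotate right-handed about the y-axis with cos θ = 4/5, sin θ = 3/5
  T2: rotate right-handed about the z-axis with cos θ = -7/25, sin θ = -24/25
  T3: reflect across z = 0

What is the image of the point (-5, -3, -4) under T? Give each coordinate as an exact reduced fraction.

T1 rotate right-handed about the y-axis with cos θ = 4/5, sin θ = 3/5: (-5, -3, -4) → (-32/5, -3, -1/5)
T2 rotate right-handed about the z-axis with cos θ = -7/25, sin θ = -24/25: (-32/5, -3, -1/5) → (-136/125, 873/125, -1/5)
T3 reflect across z = 0: (-136/125, 873/125, -1/5) → (-136/125, 873/125, 1/5)

T(p) = (-136/125, 873/125, 1/5)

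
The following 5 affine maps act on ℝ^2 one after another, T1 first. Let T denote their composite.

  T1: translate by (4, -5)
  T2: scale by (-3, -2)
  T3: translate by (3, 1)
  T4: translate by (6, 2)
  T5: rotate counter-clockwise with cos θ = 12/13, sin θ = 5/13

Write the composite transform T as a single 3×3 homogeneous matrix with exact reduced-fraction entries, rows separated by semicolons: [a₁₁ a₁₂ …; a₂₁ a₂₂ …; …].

T = [-36/13 10/13 -101/13; -15/13 -24/13 141/13; 0 0 1]

T1 = [1 0 4; 0 1 -5; 0 0 1]
T2·T1 = [-3 0 -12; 0 -2 10; 0 0 1]
T3·…·T1 = [-3 0 -9; 0 -2 11; 0 0 1]
T4·…·T1 = [-3 0 -3; 0 -2 13; 0 0 1]
T5·…·T1 = [-36/13 10/13 -101/13; -15/13 -24/13 141/13; 0 0 1]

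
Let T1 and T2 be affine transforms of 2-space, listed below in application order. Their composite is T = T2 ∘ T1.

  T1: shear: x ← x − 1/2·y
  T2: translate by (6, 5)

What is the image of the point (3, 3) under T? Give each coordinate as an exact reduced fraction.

T1 shear: x ← x − 1/2·y: (3, 3) → (3/2, 3)
T2 translate by (6, 5): (3/2, 3) → (15/2, 8)

T(p) = (15/2, 8)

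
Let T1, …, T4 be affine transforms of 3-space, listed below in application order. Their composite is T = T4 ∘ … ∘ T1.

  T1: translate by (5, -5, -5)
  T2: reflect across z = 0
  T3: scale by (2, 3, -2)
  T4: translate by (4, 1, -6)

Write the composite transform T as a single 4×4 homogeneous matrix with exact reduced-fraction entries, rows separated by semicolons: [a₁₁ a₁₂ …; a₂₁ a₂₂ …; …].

T = [2 0 0 14; 0 3 0 -14; 0 0 2 -16; 0 0 0 1]

T1 = [1 0 0 5; 0 1 0 -5; 0 0 1 -5; 0 0 0 1]
T2·T1 = [1 0 0 5; 0 1 0 -5; 0 0 -1 5; 0 0 0 1]
T3·…·T1 = [2 0 0 10; 0 3 0 -15; 0 0 2 -10; 0 0 0 1]
T4·…·T1 = [2 0 0 14; 0 3 0 -14; 0 0 2 -16; 0 0 0 1]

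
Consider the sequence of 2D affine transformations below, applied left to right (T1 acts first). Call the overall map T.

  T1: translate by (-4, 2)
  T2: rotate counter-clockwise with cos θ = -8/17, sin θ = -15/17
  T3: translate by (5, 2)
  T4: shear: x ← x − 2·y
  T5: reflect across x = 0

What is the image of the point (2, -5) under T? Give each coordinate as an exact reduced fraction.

T1 translate by (-4, 2): (2, -5) → (-2, -3)
T2 rotate counter-clockwise with cos θ = -8/17, sin θ = -15/17: (-2, -3) → (-29/17, 54/17)
T3 translate by (5, 2): (-29/17, 54/17) → (56/17, 88/17)
T4 shear: x ← x − 2·y: (56/17, 88/17) → (-120/17, 88/17)
T5 reflect across x = 0: (-120/17, 88/17) → (120/17, 88/17)

T(p) = (120/17, 88/17)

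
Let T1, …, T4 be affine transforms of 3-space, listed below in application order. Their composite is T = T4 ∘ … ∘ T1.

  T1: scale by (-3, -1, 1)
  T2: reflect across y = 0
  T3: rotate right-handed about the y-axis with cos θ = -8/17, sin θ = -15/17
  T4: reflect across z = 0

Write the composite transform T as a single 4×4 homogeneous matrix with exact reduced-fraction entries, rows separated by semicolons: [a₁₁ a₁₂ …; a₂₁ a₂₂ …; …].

T = [24/17 0 -15/17 0; 0 1 0 0; 45/17 0 8/17 0; 0 0 0 1]

T1 = [-3 0 0 0; 0 -1 0 0; 0 0 1 0; 0 0 0 1]
T2·T1 = [-3 0 0 0; 0 1 0 0; 0 0 1 0; 0 0 0 1]
T3·…·T1 = [24/17 0 -15/17 0; 0 1 0 0; -45/17 0 -8/17 0; 0 0 0 1]
T4·…·T1 = [24/17 0 -15/17 0; 0 1 0 0; 45/17 0 8/17 0; 0 0 0 1]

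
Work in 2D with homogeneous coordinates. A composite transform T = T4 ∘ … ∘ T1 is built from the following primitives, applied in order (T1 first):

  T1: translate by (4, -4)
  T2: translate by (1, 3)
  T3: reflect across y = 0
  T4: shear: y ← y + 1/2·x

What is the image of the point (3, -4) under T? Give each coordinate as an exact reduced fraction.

T1 translate by (4, -4): (3, -4) → (7, -8)
T2 translate by (1, 3): (7, -8) → (8, -5)
T3 reflect across y = 0: (8, -5) → (8, 5)
T4 shear: y ← y + 1/2·x: (8, 5) → (8, 9)

T(p) = (8, 9)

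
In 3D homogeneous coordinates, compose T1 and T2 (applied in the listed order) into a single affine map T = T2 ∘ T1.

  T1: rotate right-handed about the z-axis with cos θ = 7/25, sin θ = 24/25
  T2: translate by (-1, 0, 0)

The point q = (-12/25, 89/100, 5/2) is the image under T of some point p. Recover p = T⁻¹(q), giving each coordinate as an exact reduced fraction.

p = (1, -1/4, 5/2)

T1 = [7/25 -24/25 0 0; 24/25 7/25 0 0; 0 0 1 0; 0 0 0 1]
T2·T1 = [7/25 -24/25 0 -1; 24/25 7/25 0 0; 0 0 1 0; 0 0 0 1]
det M = 1; M⁻¹ = [7/25 24/25 0 7/25; -24/25 7/25 0 -24/25; 0 0 1 0; 0 0 0 1]
M⁻¹ · (-12/25, 89/100, 5/2)ᵀ = (1, -1/4, 5/2)ᵀ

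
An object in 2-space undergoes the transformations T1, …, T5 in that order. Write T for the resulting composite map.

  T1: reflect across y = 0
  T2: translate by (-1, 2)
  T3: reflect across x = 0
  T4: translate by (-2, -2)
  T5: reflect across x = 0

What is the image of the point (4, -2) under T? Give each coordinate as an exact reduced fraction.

T1 reflect across y = 0: (4, -2) → (4, 2)
T2 translate by (-1, 2): (4, 2) → (3, 4)
T3 reflect across x = 0: (3, 4) → (-3, 4)
T4 translate by (-2, -2): (-3, 4) → (-5, 2)
T5 reflect across x = 0: (-5, 2) → (5, 2)

T(p) = (5, 2)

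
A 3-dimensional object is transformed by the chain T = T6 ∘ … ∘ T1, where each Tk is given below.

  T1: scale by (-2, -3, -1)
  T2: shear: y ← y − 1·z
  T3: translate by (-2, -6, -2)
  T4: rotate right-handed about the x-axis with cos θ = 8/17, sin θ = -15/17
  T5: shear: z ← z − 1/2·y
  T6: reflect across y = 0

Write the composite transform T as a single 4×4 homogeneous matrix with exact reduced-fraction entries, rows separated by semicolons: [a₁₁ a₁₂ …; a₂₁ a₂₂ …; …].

T = [-2 0 0 -2; 0 24/17 7/17 78/17; 0 57/17 -39/34 113/17; 0 0 0 1]

T1 = [-2 0 0 0; 0 -3 0 0; 0 0 -1 0; 0 0 0 1]
T2·T1 = [-2 0 0 0; 0 -3 1 0; 0 0 -1 0; 0 0 0 1]
T3·…·T1 = [-2 0 0 -2; 0 -3 1 -6; 0 0 -1 -2; 0 0 0 1]
T4·…·T1 = [-2 0 0 -2; 0 -24/17 -7/17 -78/17; 0 45/17 -23/17 74/17; 0 0 0 1]
T5·…·T1 = [-2 0 0 -2; 0 -24/17 -7/17 -78/17; 0 57/17 -39/34 113/17; 0 0 0 1]
T6·…·T1 = [-2 0 0 -2; 0 24/17 7/17 78/17; 0 57/17 -39/34 113/17; 0 0 0 1]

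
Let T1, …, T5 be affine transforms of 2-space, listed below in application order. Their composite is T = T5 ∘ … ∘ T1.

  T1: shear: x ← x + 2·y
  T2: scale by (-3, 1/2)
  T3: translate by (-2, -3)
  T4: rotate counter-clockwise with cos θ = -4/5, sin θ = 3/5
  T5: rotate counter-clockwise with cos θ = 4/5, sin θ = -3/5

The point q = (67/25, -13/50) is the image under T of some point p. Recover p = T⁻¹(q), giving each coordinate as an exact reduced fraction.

p = (-7/3, 1)

T1 = [1 2 0; 0 1 0; 0 0 1]
T2·T1 = [-3 -6 0; 0 1/2 0; 0 0 1]
T3·…·T1 = [-3 -6 -2; 0 1/2 -3; 0 0 1]
T4·…·T1 = [12/5 9/2 17/5; -9/5 -4 6/5; 0 0 1]
T5·…·T1 = [21/25 6/5 86/25; -72/25 -59/10 -27/25; 0 0 1]
det M = -3/2; M⁻¹ = [59/15 4/5 -38/3; -48/25 -14/25 6; 0 0 1]
M⁻¹ · (67/25, -13/50)ᵀ = (-7/3, 1)ᵀ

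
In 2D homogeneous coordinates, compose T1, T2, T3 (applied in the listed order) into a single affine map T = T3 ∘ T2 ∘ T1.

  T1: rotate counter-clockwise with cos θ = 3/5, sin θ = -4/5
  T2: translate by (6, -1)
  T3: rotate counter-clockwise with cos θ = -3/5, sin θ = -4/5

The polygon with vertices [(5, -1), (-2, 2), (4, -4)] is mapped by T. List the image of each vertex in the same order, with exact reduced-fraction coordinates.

T1 rotate counter-clockwise with cos θ = 3/5, sin θ = -4/5: (5, -1) → (11/5, -23/5); (-2, 2) → (2/5, 14/5); (4, -4) → (-4/5, -28/5)
T2 translate by (6, -1): (11/5, -23/5) → (41/5, -28/5); (2/5, 14/5) → (32/5, 9/5); (-4/5, -28/5) → (26/5, -33/5)
T3 rotate counter-clockwise with cos θ = -3/5, sin θ = -4/5: (41/5, -28/5) → (-47/5, -16/5); (32/5, 9/5) → (-12/5, -31/5); (26/5, -33/5) → (-42/5, -1/5)

image vertices: (-47/5, -16/5), (-12/5, -31/5), (-42/5, -1/5)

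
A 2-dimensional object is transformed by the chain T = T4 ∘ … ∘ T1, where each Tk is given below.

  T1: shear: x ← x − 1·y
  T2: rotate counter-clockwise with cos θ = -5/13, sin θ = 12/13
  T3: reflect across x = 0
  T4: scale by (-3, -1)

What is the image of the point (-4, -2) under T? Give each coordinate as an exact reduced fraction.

T(p) = (102/13, 14/13)

T1 shear: x ← x − 1·y: (-4, -2) → (-2, -2)
T2 rotate counter-clockwise with cos θ = -5/13, sin θ = 12/13: (-2, -2) → (34/13, -14/13)
T3 reflect across x = 0: (34/13, -14/13) → (-34/13, -14/13)
T4 scale by (-3, -1): (-34/13, -14/13) → (102/13, 14/13)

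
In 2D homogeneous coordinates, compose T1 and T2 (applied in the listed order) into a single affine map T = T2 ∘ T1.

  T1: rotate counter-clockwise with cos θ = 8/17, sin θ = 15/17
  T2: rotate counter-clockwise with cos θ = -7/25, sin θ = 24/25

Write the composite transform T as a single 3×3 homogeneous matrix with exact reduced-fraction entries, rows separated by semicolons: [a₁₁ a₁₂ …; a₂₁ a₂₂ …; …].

T = [-416/425 -87/425 0; 87/425 -416/425 0; 0 0 1]

T1 = [8/17 -15/17 0; 15/17 8/17 0; 0 0 1]
T2·T1 = [-416/425 -87/425 0; 87/425 -416/425 0; 0 0 1]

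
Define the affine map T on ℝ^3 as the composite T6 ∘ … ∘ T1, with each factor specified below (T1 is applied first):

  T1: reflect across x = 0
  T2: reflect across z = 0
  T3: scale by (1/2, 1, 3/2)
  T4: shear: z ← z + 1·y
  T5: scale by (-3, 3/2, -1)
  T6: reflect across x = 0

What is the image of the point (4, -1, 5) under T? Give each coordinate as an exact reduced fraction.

T1 reflect across x = 0: (4, -1, 5) → (-4, -1, 5)
T2 reflect across z = 0: (-4, -1, 5) → (-4, -1, -5)
T3 scale by (1/2, 1, 3/2): (-4, -1, -5) → (-2, -1, -15/2)
T4 shear: z ← z + 1·y: (-2, -1, -15/2) → (-2, -1, -17/2)
T5 scale by (-3, 3/2, -1): (-2, -1, -17/2) → (6, -3/2, 17/2)
T6 reflect across x = 0: (6, -3/2, 17/2) → (-6, -3/2, 17/2)

T(p) = (-6, -3/2, 17/2)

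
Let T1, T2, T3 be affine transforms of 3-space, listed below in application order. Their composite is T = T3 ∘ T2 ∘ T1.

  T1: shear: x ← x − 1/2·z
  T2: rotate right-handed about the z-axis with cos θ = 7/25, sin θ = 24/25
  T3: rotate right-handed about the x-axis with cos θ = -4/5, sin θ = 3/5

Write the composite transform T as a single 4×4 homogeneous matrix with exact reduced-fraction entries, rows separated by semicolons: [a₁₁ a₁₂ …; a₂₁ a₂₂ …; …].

T = [7/25 -24/25 -7/50 0; -96/125 -28/125 -27/125 0; 72/125 21/125 -136/125 0; 0 0 0 1]

T1 = [1 0 -1/2 0; 0 1 0 0; 0 0 1 0; 0 0 0 1]
T2·T1 = [7/25 -24/25 -7/50 0; 24/25 7/25 -12/25 0; 0 0 1 0; 0 0 0 1]
T3·…·T1 = [7/25 -24/25 -7/50 0; -96/125 -28/125 -27/125 0; 72/125 21/125 -136/125 0; 0 0 0 1]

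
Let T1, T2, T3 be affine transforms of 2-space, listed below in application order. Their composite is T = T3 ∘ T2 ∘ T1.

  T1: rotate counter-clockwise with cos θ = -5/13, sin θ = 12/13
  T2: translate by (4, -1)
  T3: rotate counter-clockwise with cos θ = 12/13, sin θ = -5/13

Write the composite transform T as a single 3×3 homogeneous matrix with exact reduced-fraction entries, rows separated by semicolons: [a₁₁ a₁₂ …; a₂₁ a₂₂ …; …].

T1 = [-5/13 -12/13 0; 12/13 -5/13 0; 0 0 1]
T2·T1 = [-5/13 -12/13 4; 12/13 -5/13 -1; 0 0 1]
T3·…·T1 = [0 -1 43/13; 1 0 -32/13; 0 0 1]

T = [0 -1 43/13; 1 0 -32/13; 0 0 1]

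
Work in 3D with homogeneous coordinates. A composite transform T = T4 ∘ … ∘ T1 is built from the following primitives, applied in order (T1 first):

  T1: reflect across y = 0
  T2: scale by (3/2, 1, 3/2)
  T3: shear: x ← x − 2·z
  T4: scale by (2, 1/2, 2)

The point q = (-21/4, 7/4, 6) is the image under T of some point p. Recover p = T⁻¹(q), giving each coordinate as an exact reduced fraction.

p = (9/4, -7/2, 2)

T1 = [1 0 0 0; 0 -1 0 0; 0 0 1 0; 0 0 0 1]
T2·T1 = [3/2 0 0 0; 0 -1 0 0; 0 0 3/2 0; 0 0 0 1]
T3·…·T1 = [3/2 0 -3 0; 0 -1 0 0; 0 0 3/2 0; 0 0 0 1]
T4·…·T1 = [3 0 -6 0; 0 -1/2 0 0; 0 0 3 0; 0 0 0 1]
det M = -9/2; M⁻¹ = [1/3 0 2/3 0; 0 -2 0 0; 0 0 1/3 0; 0 0 0 1]
M⁻¹ · (-21/4, 7/4, 6)ᵀ = (9/4, -7/2, 2)ᵀ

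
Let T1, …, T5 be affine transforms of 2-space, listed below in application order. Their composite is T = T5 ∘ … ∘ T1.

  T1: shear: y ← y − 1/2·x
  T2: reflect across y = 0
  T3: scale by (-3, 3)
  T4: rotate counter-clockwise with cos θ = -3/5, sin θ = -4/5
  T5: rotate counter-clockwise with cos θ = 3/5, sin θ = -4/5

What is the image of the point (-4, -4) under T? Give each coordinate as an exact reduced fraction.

T(p) = (-12, -6)

T1 shear: y ← y − 1/2·x: (-4, -4) → (-4, -2)
T2 reflect across y = 0: (-4, -2) → (-4, 2)
T3 scale by (-3, 3): (-4, 2) → (12, 6)
T4 rotate counter-clockwise with cos θ = -3/5, sin θ = -4/5: (12, 6) → (-12/5, -66/5)
T5 rotate counter-clockwise with cos θ = 3/5, sin θ = -4/5: (-12/5, -66/5) → (-12, -6)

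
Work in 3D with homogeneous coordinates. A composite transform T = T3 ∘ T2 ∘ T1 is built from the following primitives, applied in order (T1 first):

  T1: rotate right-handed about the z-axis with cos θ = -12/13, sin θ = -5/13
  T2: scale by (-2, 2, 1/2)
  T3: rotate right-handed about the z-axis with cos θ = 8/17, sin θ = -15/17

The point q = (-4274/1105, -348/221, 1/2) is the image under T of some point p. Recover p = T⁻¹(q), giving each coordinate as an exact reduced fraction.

p = (3/5, 2, 1)

T1 = [-12/13 5/13 0 0; -5/13 -12/13 0 0; 0 0 1 0; 0 0 0 1]
T2·T1 = [24/13 -10/13 0 0; -10/13 -24/13 0 0; 0 0 1/2 0; 0 0 0 1]
T3·…·T1 = [42/221 -440/221 0 0; -440/221 -42/221 0 0; 0 0 1/2 0; 0 0 0 1]
det M = -2; M⁻¹ = [21/442 -110/221 0 0; -110/221 -21/442 0 0; 0 0 2 0; 0 0 0 1]
M⁻¹ · (-4274/1105, -348/221, 1/2)ᵀ = (3/5, 2, 1)ᵀ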